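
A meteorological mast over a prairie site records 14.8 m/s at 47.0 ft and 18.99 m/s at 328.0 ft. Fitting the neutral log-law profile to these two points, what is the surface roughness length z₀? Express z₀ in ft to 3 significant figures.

Log law: V(z) ∝ ln(z/z₀). With r = V₁/V₂ = 14.8/18.99 = 0.77936,
r · ln(z₂/z₀) = ln(z₁/z₀) ⇒ ln z₀ = (ln z₁ − r·ln z₂)/(1 − r)
ln z₀ = (3.85015 − 0.77936×5.79301) / 0.22064 = -3.0125
z₀ = exp(-3.0125) = 0.04917 ft

z₀ ≈ 0.0492 ft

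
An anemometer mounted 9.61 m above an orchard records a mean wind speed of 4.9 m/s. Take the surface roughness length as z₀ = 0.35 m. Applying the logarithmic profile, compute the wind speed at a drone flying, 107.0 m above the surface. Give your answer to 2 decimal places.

Log law: V(z) ∝ ln(z/z₀), so V₂/V₁ = ln(z₂/z₀) / ln(z₁/z₀).
ln(107.0/0.35) = 5.7227, ln(9.61/0.35) = 3.3126
V₂ = 4.9 × 5.7227/3.3126 = 4.9 × 1.7275 = 8.4649 m/s

8.46 m/s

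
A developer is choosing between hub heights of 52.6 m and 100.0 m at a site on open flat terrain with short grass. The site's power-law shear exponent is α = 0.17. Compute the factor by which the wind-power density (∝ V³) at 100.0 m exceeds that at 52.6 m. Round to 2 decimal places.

Speed ratio: V_B/V_A = (z_B/z_A)^α = (100.0/52.6)^0.17 = (1.9011)^0.17 = 1.11540
Power-density ratio: P_B/P_A = (V_B/V_A)³ = (1.11540)³ = 1.38771

1.39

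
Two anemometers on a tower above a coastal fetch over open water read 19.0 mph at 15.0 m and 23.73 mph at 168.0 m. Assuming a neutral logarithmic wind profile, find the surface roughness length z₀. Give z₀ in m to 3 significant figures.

z₀ ≈ 0.000915 m

Log law: V(z) ∝ ln(z/z₀). With r = V₁/V₂ = 19.0/23.73 = 0.80067,
r · ln(z₂/z₀) = ln(z₁/z₀) ⇒ ln z₀ = (ln z₁ − r·ln z₂)/(1 − r)
ln z₀ = (2.70805 − 0.80067×5.12396) / 0.19933 = -6.9965
z₀ = exp(-6.9965) = 0.0009151 m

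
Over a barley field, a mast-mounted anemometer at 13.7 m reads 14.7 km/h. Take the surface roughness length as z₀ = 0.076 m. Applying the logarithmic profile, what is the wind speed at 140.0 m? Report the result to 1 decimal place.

Log law: V(z) ∝ ln(z/z₀), so V₂/V₁ = ln(z₂/z₀) / ln(z₁/z₀).
ln(140.0/0.076) = 7.5187, ln(13.7/0.076) = 5.1944
V₂ = 14.7 × 7.5187/5.1944 = 14.7 × 1.4475 = 21.2775 km/h

21.3 km/h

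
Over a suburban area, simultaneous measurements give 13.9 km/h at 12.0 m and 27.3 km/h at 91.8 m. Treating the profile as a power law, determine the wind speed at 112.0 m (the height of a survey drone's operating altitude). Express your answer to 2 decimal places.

First find α: α = ln(V₂/V₁)/ln(z₂/z₁) = ln(27.3/13.9)/ln(91.8/12.0) = 0.67500/2.03471 = 0.3317
Extrapolate from 91.8 m to 112.0 m: V₃ = 27.3 × (112.0/91.8)^0.3317 = 27.3 × 1.0682 = 29.1620 km/h

29.16 km/h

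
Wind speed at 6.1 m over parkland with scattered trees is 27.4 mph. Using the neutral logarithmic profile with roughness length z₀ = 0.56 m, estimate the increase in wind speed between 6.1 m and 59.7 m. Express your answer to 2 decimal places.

Log law: V₂ = V₁ · ln(z₂/z₀)/ln(z₁/z₀) = 27.4 × 4.6692/2.3881 = 53.5716 mph
ΔV = 53.5716 − 27.4 = 26.1716 mph

26.17 mph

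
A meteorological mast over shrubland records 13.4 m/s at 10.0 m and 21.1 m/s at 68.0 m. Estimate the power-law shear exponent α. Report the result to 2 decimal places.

Power law: V₂/V₁ = (z₂/z₁)^α ⇒ α = ln(V₂/V₁) / ln(z₂/z₁)
α = ln(21.1/13.4) / ln(68.0/10.0) = ln(1.5746) / ln(6.8000)
  = 0.45402 / 1.91692 = 0.23685

α ≈ 0.24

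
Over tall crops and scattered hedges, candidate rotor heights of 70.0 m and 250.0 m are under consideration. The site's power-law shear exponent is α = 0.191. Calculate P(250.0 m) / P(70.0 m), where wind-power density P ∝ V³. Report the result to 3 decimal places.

2.074

Speed ratio: V_B/V_A = (z_B/z_A)^α = (250.0/70.0)^0.191 = (3.5714)^0.191 = 1.27524
Power-density ratio: P_B/P_A = (V_B/V_A)³ = (1.27524)³ = 2.07386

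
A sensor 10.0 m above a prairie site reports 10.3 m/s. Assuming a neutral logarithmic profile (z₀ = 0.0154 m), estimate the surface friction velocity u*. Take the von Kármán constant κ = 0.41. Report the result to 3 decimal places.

Log law: V(z) = (u*/κ) · ln(z/z₀) ⇒ u* = κ · V / ln(z/z₀)
u* = 0.41 × 10.3 / ln(10.0/0.0154) = 0.41 × 10.3 / 6.4760
   = 4.2230 / 6.4760 = 0.6521 m/s

u* ≈ 0.652 m/s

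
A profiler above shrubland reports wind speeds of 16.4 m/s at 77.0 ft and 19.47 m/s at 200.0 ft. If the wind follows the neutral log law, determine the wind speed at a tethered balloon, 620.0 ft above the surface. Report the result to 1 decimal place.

Log law: V ∝ ln(z/z₀). From the pair, with r = V₁/V₂ = 0.84232,
ln z₀ = (ln z₁ − r·ln z₂)/(1 − r) = (4.3438 − 0.84232×5.2983)/0.15768 = -0.7552 → z₀ = 0.4699 ft
V₃ = V₁ · ln(z₃/z₀)/ln(z₁/z₀) = 16.4 × 7.1849/5.0990 = 23.1089 m/s

23.1 m/s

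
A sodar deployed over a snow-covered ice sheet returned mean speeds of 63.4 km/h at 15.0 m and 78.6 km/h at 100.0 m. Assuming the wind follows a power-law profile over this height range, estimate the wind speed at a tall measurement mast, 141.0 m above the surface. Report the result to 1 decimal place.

First find α: α = ln(V₂/V₁)/ln(z₂/z₁) = ln(78.6/63.4)/ln(100.0/15.0) = 0.21491/1.89712 = 0.1133
Extrapolate from 100.0 m to 141.0 m: V₃ = 78.6 × (141.0/100.0)^0.1133 = 78.6 × 1.0397 = 81.7196 km/h

81.7 km/h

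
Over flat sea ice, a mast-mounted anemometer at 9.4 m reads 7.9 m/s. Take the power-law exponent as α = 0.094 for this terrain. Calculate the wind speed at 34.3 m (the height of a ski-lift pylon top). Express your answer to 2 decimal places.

Power-law profile: V₂ = V₁ · (z₂/z₁)^α
V₂ = 7.9 × (34.3/9.4)^0.094 = 7.9 × (3.6489)^0.094
    = 7.9 × 1.1294 = 8.9222 m/s

8.92 m/s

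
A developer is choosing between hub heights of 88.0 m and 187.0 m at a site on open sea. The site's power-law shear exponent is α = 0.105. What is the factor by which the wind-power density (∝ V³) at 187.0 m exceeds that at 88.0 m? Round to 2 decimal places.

Speed ratio: V_B/V_A = (z_B/z_A)^α = (187.0/88.0)^0.105 = (2.1250)^0.105 = 1.08236
Power-density ratio: P_B/P_A = (V_B/V_A)³ = (1.08236)³ = 1.26800

1.27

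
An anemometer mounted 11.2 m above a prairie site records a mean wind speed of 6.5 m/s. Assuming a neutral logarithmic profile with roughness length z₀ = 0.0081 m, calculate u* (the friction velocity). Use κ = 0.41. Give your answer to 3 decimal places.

u* ≈ 0.369 m/s

Log law: V(z) = (u*/κ) · ln(z/z₀) ⇒ u* = κ · V / ln(z/z₀)
u* = 0.41 × 6.5 / ln(11.2/0.0081) = 0.41 × 6.5 / 7.2318
   = 2.6650 / 7.2318 = 0.3685 m/s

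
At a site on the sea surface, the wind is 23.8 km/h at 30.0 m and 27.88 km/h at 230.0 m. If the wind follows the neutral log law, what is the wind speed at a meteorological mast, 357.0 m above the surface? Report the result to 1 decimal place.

28.8 km/h

Log law: V ∝ ln(z/z₀). From the pair, with r = V₁/V₂ = 0.85366,
ln z₀ = (ln z₁ − r·ln z₂)/(1 − r) = (3.4012 − 0.85366×5.4381)/0.14634 = -8.4806 → z₀ = 0.0002075 m
V₃ = V₁ · ln(z₃/z₀)/ln(z₁/z₀) = 23.8 × 14.3583/11.8818 = 28.7607 km/h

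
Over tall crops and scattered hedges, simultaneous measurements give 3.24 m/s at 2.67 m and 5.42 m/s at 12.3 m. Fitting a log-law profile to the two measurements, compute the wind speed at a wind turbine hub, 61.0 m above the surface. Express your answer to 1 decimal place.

Log law: V ∝ ln(z/z₀). From the pair, with r = V₁/V₂ = 0.59779,
ln z₀ = (ln z₁ − r·ln z₂)/(1 − r) = (0.9821 − 0.59779×2.5096)/0.40221 = -1.2882 → z₀ = 0.2758 m
V₃ = V₁ · ln(z₃/z₀)/ln(z₁/z₀) = 3.24 × 5.3991/2.2703 = 7.7053 m/s

7.7 m/s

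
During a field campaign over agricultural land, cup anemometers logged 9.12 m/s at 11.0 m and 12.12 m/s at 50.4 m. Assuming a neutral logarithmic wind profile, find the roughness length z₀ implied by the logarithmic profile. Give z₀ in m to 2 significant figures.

Log law: V(z) ∝ ln(z/z₀). With r = V₁/V₂ = 9.12/12.12 = 0.75248,
r · ln(z₂/z₀) = ln(z₁/z₀) ⇒ ln z₀ = (ln z₁ − r·ln z₂)/(1 − r)
ln z₀ = (2.39790 − 0.75248×3.91999) / 0.24752 = -2.2293
z₀ = exp(-2.2293) = 0.1076 m

z₀ ≈ 0.11 m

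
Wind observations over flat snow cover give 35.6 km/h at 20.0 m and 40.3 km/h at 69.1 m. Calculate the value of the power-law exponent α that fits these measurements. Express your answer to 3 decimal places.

Power law: V₂/V₁ = (z₂/z₁)^α ⇒ α = ln(V₂/V₁) / ln(z₂/z₁)
α = ln(40.3/35.6) / ln(69.1/20.0) = ln(1.1320) / ln(3.4550)
  = 0.12401 / 1.23982 = 0.10002

α ≈ 0.100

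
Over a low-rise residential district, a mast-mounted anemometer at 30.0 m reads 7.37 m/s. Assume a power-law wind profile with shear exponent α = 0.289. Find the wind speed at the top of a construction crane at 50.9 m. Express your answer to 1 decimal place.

8.6 m/s

Power-law profile: V₂ = V₁ · (z₂/z₁)^α
V₂ = 7.37 × (50.9/30.0)^0.289 = 7.37 × (1.6967)^0.289
    = 7.37 × 1.1651 = 8.5866 m/s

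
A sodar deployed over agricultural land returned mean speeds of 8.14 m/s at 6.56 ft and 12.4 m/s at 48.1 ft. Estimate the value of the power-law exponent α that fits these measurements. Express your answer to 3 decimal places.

α ≈ 0.211

Power law: V₂/V₁ = (z₂/z₁)^α ⇒ α = ln(V₂/V₁) / ln(z₂/z₁)
α = ln(12.4/8.14) / ln(48.1/6.56) = ln(1.5233) / ln(7.3323)
  = 0.42091 / 1.99229 = 0.21127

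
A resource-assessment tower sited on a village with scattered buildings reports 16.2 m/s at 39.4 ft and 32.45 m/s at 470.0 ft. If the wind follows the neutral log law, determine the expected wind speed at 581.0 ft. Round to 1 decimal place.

33.8 m/s

Log law: V ∝ ln(z/z₀). From the pair, with r = V₁/V₂ = 0.49923,
ln z₀ = (ln z₁ − r·ln z₂)/(1 − r) = (3.6738 − 0.49923×6.1527)/0.50077 = 1.2024 → z₀ = 3.328 ft
V₃ = V₁ · ln(z₃/z₀)/ln(z₁/z₀) = 16.2 × 5.1623/2.4713 = 33.8398 m/s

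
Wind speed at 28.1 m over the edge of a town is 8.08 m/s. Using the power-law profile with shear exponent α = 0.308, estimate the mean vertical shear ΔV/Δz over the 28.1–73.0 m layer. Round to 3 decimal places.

Power law: V₂ = V₁ · (z₂/z₁)^α = 8.08 × (2.5979)^0.308 = 10.8421 m/s
ΔV/Δz = (10.8421 − 8.08)/(73.0 − 28.1) = 2.7621/44.9000 = 0.06152 m/s/m

0.062 m/s/m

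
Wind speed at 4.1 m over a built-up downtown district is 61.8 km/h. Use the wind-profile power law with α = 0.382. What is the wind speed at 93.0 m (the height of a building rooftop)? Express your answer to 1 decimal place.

Power-law profile: V₂ = V₁ · (z₂/z₁)^α
V₂ = 61.8 × (93.0/4.1)^0.382 = 61.8 × (22.6829)^0.382
    = 61.8 × 3.2952 = 203.6411 km/h

203.6 km/h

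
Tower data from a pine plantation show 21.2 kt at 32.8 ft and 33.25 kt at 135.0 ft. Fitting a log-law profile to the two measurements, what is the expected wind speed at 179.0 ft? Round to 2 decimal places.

35.65 kt

Log law: V ∝ ln(z/z₀). From the pair, with r = V₁/V₂ = 0.63759,
ln z₀ = (ln z₁ − r·ln z₂)/(1 − r) = (3.4904 − 0.63759×4.9053)/0.36241 = 1.0012 → z₀ = 2.722 ft
V₃ = V₁ · ln(z₃/z₀)/ln(z₁/z₀) = 21.2 × 4.1861/2.4892 = 35.6527 kt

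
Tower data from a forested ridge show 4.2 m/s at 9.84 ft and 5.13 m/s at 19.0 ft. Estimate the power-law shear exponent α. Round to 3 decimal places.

Power law: V₂/V₁ = (z₂/z₁)^α ⇒ α = ln(V₂/V₁) / ln(z₂/z₁)
α = ln(5.13/4.2) / ln(19.0/9.84) = ln(1.2214) / ln(1.9309)
  = 0.20002 / 0.65798 = 0.30399

α ≈ 0.304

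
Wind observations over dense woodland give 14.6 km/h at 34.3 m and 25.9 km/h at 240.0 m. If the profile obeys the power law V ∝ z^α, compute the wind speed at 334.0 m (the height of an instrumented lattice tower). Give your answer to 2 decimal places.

First find α: α = ln(V₂/V₁)/ln(z₂/z₁) = ln(25.9/14.6)/ln(240.0/34.3) = 0.57322/1.94549 = 0.2946
Extrapolate from 240.0 m to 334.0 m: V₃ = 25.9 × (334.0/240.0)^0.2946 = 25.9 × 1.1023 = 28.5490 km/h

28.55 km/h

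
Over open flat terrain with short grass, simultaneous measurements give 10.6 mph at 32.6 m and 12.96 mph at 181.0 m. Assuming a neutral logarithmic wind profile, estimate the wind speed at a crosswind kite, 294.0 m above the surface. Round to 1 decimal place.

13.6 mph

Log law: V ∝ ln(z/z₀). From the pair, with r = V₁/V₂ = 0.81790,
ln z₀ = (ln z₁ − r·ln z₂)/(1 − r) = (3.4843 − 0.81790×5.1985)/0.18210 = -4.2150 → z₀ = 0.01477 m
V₃ = V₁ · ln(z₃/z₀)/ln(z₁/z₀) = 10.6 × 9.8986/7.6993 = 13.6278 mph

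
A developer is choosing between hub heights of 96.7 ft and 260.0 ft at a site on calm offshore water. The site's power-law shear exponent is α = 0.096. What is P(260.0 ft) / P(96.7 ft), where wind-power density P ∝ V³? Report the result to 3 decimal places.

1.330

Speed ratio: V_B/V_A = (z_B/z_A)^α = (260.0/96.7)^0.096 = (2.6887)^0.096 = 1.09960
Power-density ratio: P_B/P_A = (V_B/V_A)³ = (1.09960)³ = 1.32956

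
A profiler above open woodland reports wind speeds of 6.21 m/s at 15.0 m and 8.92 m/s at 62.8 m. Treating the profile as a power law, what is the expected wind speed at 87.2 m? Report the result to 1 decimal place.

First find α: α = ln(V₂/V₁)/ln(z₂/z₁) = ln(8.92/6.21)/ln(62.8/15.0) = 0.36214/1.43190 = 0.2529
Extrapolate from 62.8 m to 87.2 m: V₃ = 8.92 × (87.2/62.8)^0.2529 = 8.92 × 1.0866 = 9.6921 m/s

9.7 m/s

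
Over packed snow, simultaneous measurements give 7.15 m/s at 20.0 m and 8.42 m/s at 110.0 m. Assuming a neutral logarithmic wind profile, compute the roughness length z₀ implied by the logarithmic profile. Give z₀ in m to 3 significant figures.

Log law: V(z) ∝ ln(z/z₀). With r = V₁/V₂ = 7.15/8.42 = 0.84917,
r · ln(z₂/z₀) = ln(z₁/z₀) ⇒ ln z₀ = (ln z₁ − r·ln z₂)/(1 − r)
ln z₀ = (2.99573 − 0.84917×4.70048) / 0.15083 = -6.6019
z₀ = exp(-6.6019) = 0.001358 m

z₀ ≈ 0.00136 m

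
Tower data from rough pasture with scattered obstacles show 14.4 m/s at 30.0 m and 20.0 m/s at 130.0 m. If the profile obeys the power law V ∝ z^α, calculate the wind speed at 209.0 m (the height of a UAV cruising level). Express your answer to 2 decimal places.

First find α: α = ln(V₂/V₁)/ln(z₂/z₁) = ln(20.0/14.4)/ln(130.0/30.0) = 0.32850/1.46634 = 0.2240
Extrapolate from 130.0 m to 209.0 m: V₃ = 20.0 × (209.0/130.0)^0.2240 = 20.0 × 1.1122 = 22.2447 m/s

22.24 m/s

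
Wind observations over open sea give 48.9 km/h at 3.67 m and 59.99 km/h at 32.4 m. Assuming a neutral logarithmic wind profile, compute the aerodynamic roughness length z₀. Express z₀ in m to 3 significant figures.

Log law: V(z) ∝ ln(z/z₀). With r = V₁/V₂ = 48.9/59.99 = 0.81514,
r · ln(z₂/z₀) = ln(z₁/z₀) ⇒ ln z₀ = (ln z₁ − r·ln z₂)/(1 − r)
ln z₀ = (1.30019 − 0.81514×3.47816) / 0.18486 = -8.3033
z₀ = exp(-8.3033) = 0.0002477 m

z₀ ≈ 0.000248 m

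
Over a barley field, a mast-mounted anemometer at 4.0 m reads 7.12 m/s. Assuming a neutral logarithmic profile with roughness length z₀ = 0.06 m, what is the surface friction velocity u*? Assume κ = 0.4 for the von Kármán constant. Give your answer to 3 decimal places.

u* ≈ 0.678 m/s

Log law: V(z) = (u*/κ) · ln(z/z₀) ⇒ u* = κ · V / ln(z/z₀)
u* = 0.4 × 7.12 / ln(4.0/0.06) = 0.4 × 7.12 / 4.1997
   = 2.8480 / 4.1997 = 0.6781 m/s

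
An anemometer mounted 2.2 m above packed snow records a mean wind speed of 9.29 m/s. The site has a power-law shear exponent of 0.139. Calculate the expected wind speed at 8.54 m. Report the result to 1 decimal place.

Power-law profile: V₂ = V₁ · (z₂/z₁)^α
V₂ = 9.29 × (8.54/2.2)^0.139 = 9.29 × (3.8818)^0.139
    = 9.29 × 1.2075 = 11.2174 m/s

11.2 m/s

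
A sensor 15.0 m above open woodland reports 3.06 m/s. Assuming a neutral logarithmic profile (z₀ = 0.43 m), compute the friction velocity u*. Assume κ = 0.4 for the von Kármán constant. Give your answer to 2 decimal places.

u* ≈ 0.34 m/s

Log law: V(z) = (u*/κ) · ln(z/z₀) ⇒ u* = κ · V / ln(z/z₀)
u* = 0.4 × 3.06 / ln(15.0/0.43) = 0.4 × 3.06 / 3.5520
   = 1.2240 / 3.5520 = 0.3446 m/s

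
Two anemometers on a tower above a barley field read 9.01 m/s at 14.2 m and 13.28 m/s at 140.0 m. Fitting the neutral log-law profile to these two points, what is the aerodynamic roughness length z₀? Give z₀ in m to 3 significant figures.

z₀ ≈ 0.114 m

Log law: V(z) ∝ ln(z/z₀). With r = V₁/V₂ = 9.01/13.28 = 0.67846,
r · ln(z₂/z₀) = ln(z₁/z₀) ⇒ ln z₀ = (ln z₁ − r·ln z₂)/(1 − r)
ln z₀ = (2.65324 − 0.67846×4.94164) / 0.32154 = -2.1754
z₀ = exp(-2.1754) = 0.1136 m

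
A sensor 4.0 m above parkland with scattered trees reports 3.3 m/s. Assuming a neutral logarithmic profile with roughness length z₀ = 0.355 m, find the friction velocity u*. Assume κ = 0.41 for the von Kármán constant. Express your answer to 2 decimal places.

u* ≈ 0.56 m/s

Log law: V(z) = (u*/κ) · ln(z/z₀) ⇒ u* = κ · V / ln(z/z₀)
u* = 0.41 × 3.3 / ln(4.0/0.355) = 0.41 × 3.3 / 2.4219
   = 1.3530 / 2.4219 = 0.5586 m/s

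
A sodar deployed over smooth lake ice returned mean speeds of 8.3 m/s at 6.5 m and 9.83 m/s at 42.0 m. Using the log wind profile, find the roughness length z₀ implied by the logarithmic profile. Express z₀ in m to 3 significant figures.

Log law: V(z) ∝ ln(z/z₀). With r = V₁/V₂ = 8.3/9.83 = 0.84435,
r · ln(z₂/z₀) = ln(z₁/z₀) ⇒ ln z₀ = (ln z₁ − r·ln z₂)/(1 − r)
ln z₀ = (1.87180 − 0.84435×3.73767) / 0.15565 = -8.2502
z₀ = exp(-8.2502) = 0.0002612 m

z₀ ≈ 0.000261 m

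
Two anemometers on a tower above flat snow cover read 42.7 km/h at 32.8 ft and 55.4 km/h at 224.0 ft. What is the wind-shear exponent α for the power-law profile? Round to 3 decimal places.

α ≈ 0.136

Power law: V₂/V₁ = (z₂/z₁)^α ⇒ α = ln(V₂/V₁) / ln(z₂/z₁)
α = ln(55.4/42.7) / ln(224.0/32.8) = ln(1.2974) / ln(6.8293)
  = 0.26038 / 1.92122 = 0.13553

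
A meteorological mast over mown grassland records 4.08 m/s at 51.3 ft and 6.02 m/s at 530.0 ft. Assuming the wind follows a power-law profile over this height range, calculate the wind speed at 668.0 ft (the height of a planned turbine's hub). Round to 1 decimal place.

First find α: α = ln(V₂/V₁)/ln(z₂/z₁) = ln(6.02/4.08)/ln(530.0/51.3) = 0.38899/2.33519 = 0.1666
Extrapolate from 530.0 ft to 668.0 ft: V₃ = 6.02 × (668.0/530.0)^0.1666 = 6.02 × 1.0393 = 6.2566 m/s

6.3 m/s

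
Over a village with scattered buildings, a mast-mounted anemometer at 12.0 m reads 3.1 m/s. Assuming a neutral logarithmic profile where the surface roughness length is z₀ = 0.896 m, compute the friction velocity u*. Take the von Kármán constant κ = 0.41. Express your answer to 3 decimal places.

u* ≈ 0.490 m/s

Log law: V(z) = (u*/κ) · ln(z/z₀) ⇒ u* = κ · V / ln(z/z₀)
u* = 0.41 × 3.1 / ln(12.0/0.896) = 0.41 × 3.1 / 2.5947
   = 1.2710 / 2.5947 = 0.4898 m/s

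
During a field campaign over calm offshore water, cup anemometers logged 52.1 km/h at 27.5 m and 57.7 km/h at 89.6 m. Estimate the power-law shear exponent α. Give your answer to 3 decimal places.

α ≈ 0.086

Power law: V₂/V₁ = (z₂/z₁)^α ⇒ α = ln(V₂/V₁) / ln(z₂/z₁)
α = ln(57.7/52.1) / ln(89.6/27.5) = ln(1.1075) / ln(3.2582)
  = 0.10209 / 1.18117 = 0.08643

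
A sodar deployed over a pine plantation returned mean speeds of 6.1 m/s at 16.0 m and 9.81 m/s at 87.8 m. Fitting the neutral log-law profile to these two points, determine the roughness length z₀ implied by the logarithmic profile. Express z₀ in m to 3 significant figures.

Log law: V(z) ∝ ln(z/z₀). With r = V₁/V₂ = 6.1/9.81 = 0.62181,
r · ln(z₂/z₀) = ln(z₁/z₀) ⇒ ln z₀ = (ln z₁ − r·ln z₂)/(1 − r)
ln z₀ = (2.77259 − 0.62181×4.47506) / 0.37819 = -0.0266
z₀ = exp(-0.0266) = 0.9737 m

z₀ ≈ 0.974 m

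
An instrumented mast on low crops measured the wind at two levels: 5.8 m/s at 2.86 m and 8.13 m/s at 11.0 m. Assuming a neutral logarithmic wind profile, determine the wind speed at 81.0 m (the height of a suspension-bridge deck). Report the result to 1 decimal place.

Log law: V ∝ ln(z/z₀). From the pair, with r = V₁/V₂ = 0.71341,
ln z₀ = (ln z₁ − r·ln z₂)/(1 − r) = (1.0508 − 0.71341×2.3979)/0.28659 = -2.3024 → z₀ = 0.1000 m
V₃ = V₁ · ln(z₃/z₀)/ln(z₁/z₀) = 5.8 × 6.6969/3.3532 = 11.5834 m/s

11.6 m/s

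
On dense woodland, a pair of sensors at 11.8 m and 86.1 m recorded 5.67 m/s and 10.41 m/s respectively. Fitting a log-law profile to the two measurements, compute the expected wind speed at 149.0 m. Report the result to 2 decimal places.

11.72 m/s

Log law: V ∝ ln(z/z₀). From the pair, with r = V₁/V₂ = 0.54467,
ln z₀ = (ln z₁ − r·ln z₂)/(1 − r) = (2.4681 − 0.54467×4.4555)/0.45533 = 0.0908 → z₀ = 1.095 m
V₃ = V₁ · ln(z₃/z₀)/ln(z₁/z₀) = 5.67 × 4.9132/2.3773 = 11.7180 m/s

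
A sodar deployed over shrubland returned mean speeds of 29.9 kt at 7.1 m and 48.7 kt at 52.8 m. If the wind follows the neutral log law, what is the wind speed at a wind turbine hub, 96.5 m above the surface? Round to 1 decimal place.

54.4 kt

Log law: V ∝ ln(z/z₀). From the pair, with r = V₁/V₂ = 0.61396,
ln z₀ = (ln z₁ − r·ln z₂)/(1 − r) = (1.9601 − 0.61396×3.9665)/0.38604 = -1.2310 → z₀ = 0.2920 m
V₃ = V₁ · ln(z₃/z₀)/ln(z₁/z₀) = 29.9 × 5.8005/3.1911 = 54.3504 kt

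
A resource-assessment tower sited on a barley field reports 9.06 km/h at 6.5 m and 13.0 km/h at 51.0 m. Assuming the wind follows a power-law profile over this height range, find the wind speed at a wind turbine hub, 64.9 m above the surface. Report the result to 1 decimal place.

First find α: α = ln(V₂/V₁)/ln(z₂/z₁) = ln(13.0/9.06)/ln(51.0/6.5) = 0.36108/2.06002 = 0.1753
Extrapolate from 51.0 m to 64.9 m: V₃ = 13.0 × (64.9/51.0)^0.1753 = 13.0 × 1.0432 = 13.5610 km/h

13.6 km/h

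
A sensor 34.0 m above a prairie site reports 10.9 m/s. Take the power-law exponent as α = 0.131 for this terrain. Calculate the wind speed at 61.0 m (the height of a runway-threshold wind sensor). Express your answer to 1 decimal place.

11.8 m/s

Power-law profile: V₂ = V₁ · (z₂/z₁)^α
V₂ = 10.9 × (61.0/34.0)^0.131 = 10.9 × (1.7941)^0.131
    = 10.9 × 1.0796 = 11.7674 m/s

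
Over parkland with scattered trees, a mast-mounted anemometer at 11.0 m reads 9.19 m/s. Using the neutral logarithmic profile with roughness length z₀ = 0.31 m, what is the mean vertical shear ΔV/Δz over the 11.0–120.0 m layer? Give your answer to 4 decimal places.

0.0564 m/s/m

Log law: V₂ = V₁ · ln(z₂/z₀)/ln(z₁/z₀) = 9.19 × 5.9587/3.5691 = 15.3430 m/s
ΔV/Δz = (15.3430 − 9.19)/(120.0 − 11.0) = 6.1530/109.0000 = 0.05645 m/s/m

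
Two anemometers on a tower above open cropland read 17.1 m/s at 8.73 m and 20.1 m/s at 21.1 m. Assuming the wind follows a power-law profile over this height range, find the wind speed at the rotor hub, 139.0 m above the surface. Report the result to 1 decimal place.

28.4 m/s

First find α: α = ln(V₂/V₁)/ln(z₂/z₁) = ln(20.1/17.1)/ln(21.1/8.73) = 0.16164/0.88251 = 0.1832
Extrapolate from 21.1 m to 139.0 m: V₃ = 20.1 × (139.0/21.1)^0.1832 = 20.1 × 1.4124 = 28.3894 m/s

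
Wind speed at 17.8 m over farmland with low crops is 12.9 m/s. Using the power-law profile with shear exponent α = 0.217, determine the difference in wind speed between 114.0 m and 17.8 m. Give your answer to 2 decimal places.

Power law: V₂ = V₁ · (z₂/z₁)^α = 12.9 × (6.4045)^0.217 = 19.3018 m/s
ΔV = 19.3018 − 12.9 = 6.4018 m/s

6.40 m/s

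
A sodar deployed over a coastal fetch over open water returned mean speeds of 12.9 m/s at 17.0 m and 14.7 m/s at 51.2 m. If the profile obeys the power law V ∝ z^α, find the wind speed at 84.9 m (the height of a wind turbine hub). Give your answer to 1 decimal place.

First find α: α = ln(V₂/V₁)/ln(z₂/z₁) = ln(14.7/12.9)/ln(51.2/17.0) = 0.13062/1.10253 = 0.1185
Extrapolate from 51.2 m to 84.9 m: V₃ = 14.7 × (84.9/51.2)^0.1185 = 14.7 × 1.0617 = 15.6077 m/s

15.6 m/s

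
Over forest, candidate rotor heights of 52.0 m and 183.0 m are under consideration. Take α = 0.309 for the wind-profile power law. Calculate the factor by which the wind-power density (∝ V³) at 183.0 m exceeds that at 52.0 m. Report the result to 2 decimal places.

3.21

Speed ratio: V_B/V_A = (z_B/z_A)^α = (183.0/52.0)^0.309 = (3.5192)^0.309 = 1.47520
Power-density ratio: P_B/P_A = (V_B/V_A)³ = (1.47520)³ = 3.21038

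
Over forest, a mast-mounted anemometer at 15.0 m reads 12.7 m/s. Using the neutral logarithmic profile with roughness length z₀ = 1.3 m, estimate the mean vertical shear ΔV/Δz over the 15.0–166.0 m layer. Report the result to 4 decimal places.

0.0827 m/s/m

Log law: V₂ = V₁ · ln(z₂/z₀)/ln(z₁/z₀) = 12.7 × 4.8496/2.4457 = 25.1832 m/s
ΔV/Δz = (25.1832 − 12.7)/(166.0 − 15.0) = 12.4832/151.0000 = 0.08267 m/s/m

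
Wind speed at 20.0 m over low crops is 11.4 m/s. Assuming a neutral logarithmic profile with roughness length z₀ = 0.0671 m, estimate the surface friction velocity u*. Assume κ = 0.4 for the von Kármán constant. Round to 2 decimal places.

Log law: V(z) = (u*/κ) · ln(z/z₀) ⇒ u* = κ · V / ln(z/z₀)
u* = 0.4 × 11.4 / ln(20.0/0.0671) = 0.4 × 11.4 / 5.6973
   = 4.5600 / 5.6973 = 0.8004 m/s

u* ≈ 0.80 m/s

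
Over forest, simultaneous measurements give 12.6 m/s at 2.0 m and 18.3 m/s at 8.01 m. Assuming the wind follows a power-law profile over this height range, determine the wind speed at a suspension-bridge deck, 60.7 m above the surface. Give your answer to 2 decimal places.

First find α: α = ln(V₂/V₁)/ln(z₂/z₁) = ln(18.3/12.6)/ln(8.01/2.0) = 0.37320/1.38754 = 0.2690
Extrapolate from 8.01 m to 60.7 m: V₃ = 18.3 × (60.7/8.01)^0.2690 = 18.3 × 1.7241 = 31.5517 m/s

31.55 m/s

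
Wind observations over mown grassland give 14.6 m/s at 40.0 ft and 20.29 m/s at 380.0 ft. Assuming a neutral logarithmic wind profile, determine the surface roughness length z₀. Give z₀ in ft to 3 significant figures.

z₀ ≈ 0.124 ft

Log law: V(z) ∝ ln(z/z₀). With r = V₁/V₂ = 14.6/20.29 = 0.71957,
r · ln(z₂/z₀) = ln(z₁/z₀) ⇒ ln z₀ = (ln z₁ − r·ln z₂)/(1 − r)
ln z₀ = (3.68888 − 0.71957×5.94017) / 0.28043 = -2.0877
z₀ = exp(-2.0877) = 0.1240 ft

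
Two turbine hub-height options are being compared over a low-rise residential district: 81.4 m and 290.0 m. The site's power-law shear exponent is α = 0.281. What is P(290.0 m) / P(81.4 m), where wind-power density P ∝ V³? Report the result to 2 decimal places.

2.92

Speed ratio: V_B/V_A = (z_B/z_A)^α = (290.0/81.4)^0.281 = (3.5627)^0.281 = 1.42905
Power-density ratio: P_B/P_A = (V_B/V_A)³ = (1.42905)³ = 2.91840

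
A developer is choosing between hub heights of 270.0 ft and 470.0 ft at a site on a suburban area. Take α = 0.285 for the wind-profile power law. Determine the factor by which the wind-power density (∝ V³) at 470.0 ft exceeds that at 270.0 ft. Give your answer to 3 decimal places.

Speed ratio: V_B/V_A = (z_B/z_A)^α = (470.0/270.0)^0.285 = (1.7407)^0.285 = 1.17114
Power-density ratio: P_B/P_A = (V_B/V_A)³ = (1.17114)³ = 1.60630

1.606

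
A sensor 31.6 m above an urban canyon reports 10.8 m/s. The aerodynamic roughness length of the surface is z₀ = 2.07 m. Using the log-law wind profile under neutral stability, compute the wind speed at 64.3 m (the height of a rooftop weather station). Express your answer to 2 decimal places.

13.61 m/s

Log law: V(z) ∝ ln(z/z₀), so V₂/V₁ = ln(z₂/z₀) / ln(z₁/z₀).
ln(64.3/2.07) = 3.4360, ln(31.6/2.07) = 2.7256
V₂ = 10.8 × 3.4360/2.7256 = 10.8 × 1.2606 = 13.6149 m/s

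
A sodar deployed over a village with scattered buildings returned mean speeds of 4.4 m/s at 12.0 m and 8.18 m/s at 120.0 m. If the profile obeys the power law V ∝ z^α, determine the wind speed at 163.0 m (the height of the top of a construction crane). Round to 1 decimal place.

First find α: α = ln(V₂/V₁)/ln(z₂/z₁) = ln(8.18/4.4)/ln(120.0/12.0) = 0.62009/2.30259 = 0.2693
Extrapolate from 120.0 m to 163.0 m: V₃ = 8.18 × (163.0/120.0)^0.2693 = 8.18 × 1.0860 = 8.8833 m/s

8.9 m/s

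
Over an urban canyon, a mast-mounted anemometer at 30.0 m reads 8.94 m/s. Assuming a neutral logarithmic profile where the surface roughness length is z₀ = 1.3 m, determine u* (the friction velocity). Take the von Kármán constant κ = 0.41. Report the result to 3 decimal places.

Log law: V(z) = (u*/κ) · ln(z/z₀) ⇒ u* = κ · V / ln(z/z₀)
u* = 0.41 × 8.94 / ln(30.0/1.3) = 0.41 × 8.94 / 3.1388
   = 3.6654 / 3.1388 = 1.1678 m/s

u* ≈ 1.168 m/s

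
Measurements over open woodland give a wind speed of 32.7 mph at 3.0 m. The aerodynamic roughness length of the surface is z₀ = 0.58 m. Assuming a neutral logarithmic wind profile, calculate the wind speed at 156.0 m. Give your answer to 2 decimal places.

Log law: V(z) ∝ ln(z/z₀), so V₂/V₁ = ln(z₂/z₀) / ln(z₁/z₀).
ln(156.0/0.58) = 5.5946, ln(3.0/0.58) = 1.6433
V₂ = 32.7 × 5.5946/1.6433 = 32.7 × 3.4044 = 111.3238 mph

111.32 mph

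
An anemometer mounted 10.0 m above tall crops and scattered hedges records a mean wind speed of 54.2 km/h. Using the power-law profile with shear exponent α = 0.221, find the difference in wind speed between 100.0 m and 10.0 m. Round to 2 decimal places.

Power law: V₂ = V₁ · (z₂/z₁)^α = 54.2 × (10.0000)^0.221 = 90.1570 km/h
ΔV = 90.1570 − 54.2 = 35.9570 km/h

35.96 km/h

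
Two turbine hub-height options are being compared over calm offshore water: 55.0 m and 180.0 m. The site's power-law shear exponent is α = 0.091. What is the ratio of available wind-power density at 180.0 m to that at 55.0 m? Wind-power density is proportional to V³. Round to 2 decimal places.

1.38

Speed ratio: V_B/V_A = (z_B/z_A)^α = (180.0/55.0)^0.091 = (3.2727)^0.091 = 1.11393
Power-density ratio: P_B/P_A = (V_B/V_A)³ = (1.11393)³ = 1.38220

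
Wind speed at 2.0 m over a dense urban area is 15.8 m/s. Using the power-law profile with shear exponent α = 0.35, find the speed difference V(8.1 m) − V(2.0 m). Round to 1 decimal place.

10.0 m/s

Power law: V₂ = V₁ · (z₂/z₁)^α = 15.8 × (4.0500)^0.35 = 25.7790 m/s
ΔV = 25.7790 − 15.8 = 9.9790 m/s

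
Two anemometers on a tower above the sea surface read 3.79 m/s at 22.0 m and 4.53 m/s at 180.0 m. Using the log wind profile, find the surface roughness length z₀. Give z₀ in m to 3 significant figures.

z₀ ≈ 0.000465 m

Log law: V(z) ∝ ln(z/z₀). With r = V₁/V₂ = 3.79/4.53 = 0.83664,
r · ln(z₂/z₀) = ln(z₁/z₀) ⇒ ln z₀ = (ln z₁ − r·ln z₂)/(1 − r)
ln z₀ = (3.09104 − 0.83664×5.19296) / 0.16336 = -7.6742
z₀ = exp(-7.6742) = 0.0004647 m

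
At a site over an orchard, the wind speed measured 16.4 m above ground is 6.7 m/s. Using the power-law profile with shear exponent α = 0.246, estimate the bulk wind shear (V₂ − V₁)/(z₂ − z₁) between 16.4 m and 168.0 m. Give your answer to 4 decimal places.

Power law: V₂ = V₁ · (z₂/z₁)^α = 6.7 × (10.2439)^0.246 = 11.8754 m/s
ΔV/Δz = (11.8754 − 6.7)/(168.0 − 16.4) = 5.1754/151.6000 = 0.03414 m/s/m

0.0341 m/s/m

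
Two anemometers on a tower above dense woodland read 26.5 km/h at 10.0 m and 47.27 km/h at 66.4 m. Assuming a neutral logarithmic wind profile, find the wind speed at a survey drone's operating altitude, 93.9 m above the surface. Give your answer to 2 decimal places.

Log law: V ∝ ln(z/z₀). From the pair, with r = V₁/V₂ = 0.56061,
ln z₀ = (ln z₁ − r·ln z₂)/(1 − r) = (2.3026 − 0.56061×4.1957)/0.43939 = -0.1128 → z₀ = 0.8933 m
V₃ = V₁ · ln(z₃/z₀)/ln(z₁/z₀) = 26.5 × 4.6550/2.4154 = 51.0719 km/h

51.07 km/h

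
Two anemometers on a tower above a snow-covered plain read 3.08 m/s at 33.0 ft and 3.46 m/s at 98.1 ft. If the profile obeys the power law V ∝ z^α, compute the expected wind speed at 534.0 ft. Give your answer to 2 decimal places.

First find α: α = ln(V₂/V₁)/ln(z₂/z₁) = ln(3.46/3.08)/ln(98.1/33.0) = 0.11634/1.08948 = 0.1068
Extrapolate from 98.1 ft to 534.0 ft: V₃ = 3.46 × (534.0/98.1)^0.1068 = 3.46 × 1.1983 = 4.1462 m/s

4.15 m/s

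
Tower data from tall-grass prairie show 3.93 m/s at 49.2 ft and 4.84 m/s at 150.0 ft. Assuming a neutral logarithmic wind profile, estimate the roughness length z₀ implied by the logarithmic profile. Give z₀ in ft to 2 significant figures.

z₀ ≈ 0.40 ft

Log law: V(z) ∝ ln(z/z₀). With r = V₁/V₂ = 3.93/4.84 = 0.81198,
r · ln(z₂/z₀) = ln(z₁/z₀) ⇒ ln z₀ = (ln z₁ − r·ln z₂)/(1 − r)
ln z₀ = (3.89589 − 0.81198×5.01064) / 0.18802 = -0.9183
z₀ = exp(-0.9183) = 0.3992 ft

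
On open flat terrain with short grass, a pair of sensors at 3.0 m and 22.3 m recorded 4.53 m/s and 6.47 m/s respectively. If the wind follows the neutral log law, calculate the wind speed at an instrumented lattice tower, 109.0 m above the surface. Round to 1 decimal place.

Log law: V ∝ ln(z/z₀). From the pair, with r = V₁/V₂ = 0.70015,
ln z₀ = (ln z₁ − r·ln z₂)/(1 − r) = (1.0986 − 0.70015×3.1046)/0.29985 = -3.5854 → z₀ = 0.02772 m
V₃ = V₁ · ln(z₃/z₀)/ln(z₁/z₀) = 4.53 × 8.2768/4.6841 = 8.0046 m/s

8.0 m/s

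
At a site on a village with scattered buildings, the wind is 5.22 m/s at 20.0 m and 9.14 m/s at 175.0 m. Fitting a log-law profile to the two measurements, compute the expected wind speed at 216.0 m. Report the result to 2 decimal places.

Log law: V ∝ ln(z/z₀). From the pair, with r = V₁/V₂ = 0.57112,
ln z₀ = (ln z₁ − r·ln z₂)/(1 − r) = (2.9957 − 0.57112×5.1648)/0.42888 = 0.1073 → z₀ = 1.113 m
V₃ = V₁ · ln(z₃/z₀)/ln(z₁/z₀) = 5.22 × 5.2679/2.8884 = 9.5204 m/s

9.52 m/s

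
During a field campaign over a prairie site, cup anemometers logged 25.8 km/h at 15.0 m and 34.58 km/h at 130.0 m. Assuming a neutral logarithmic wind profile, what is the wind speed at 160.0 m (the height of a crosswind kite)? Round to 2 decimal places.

35.42 km/h

Log law: V ∝ ln(z/z₀). From the pair, with r = V₁/V₂ = 0.74610,
ln z₀ = (ln z₁ − r·ln z₂)/(1 − r) = (2.7081 − 0.74610×4.8675)/0.25390 = -3.6376 → z₀ = 0.02632 m
V₃ = V₁ · ln(z₃/z₀)/ln(z₁/z₀) = 25.8 × 8.7128/6.3456 = 35.4242 km/h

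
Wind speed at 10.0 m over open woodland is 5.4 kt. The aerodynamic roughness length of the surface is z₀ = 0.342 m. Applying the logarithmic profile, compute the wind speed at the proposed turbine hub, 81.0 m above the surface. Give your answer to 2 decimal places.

Log law: V(z) ∝ ln(z/z₀), so V₂/V₁ = ln(z₂/z₀) / ln(z₁/z₀).
ln(81.0/0.342) = 5.4674, ln(10.0/0.342) = 3.3755
V₂ = 5.4 × 5.4674/3.3755 = 5.4 × 1.6197 = 8.7465 kt

8.75 kt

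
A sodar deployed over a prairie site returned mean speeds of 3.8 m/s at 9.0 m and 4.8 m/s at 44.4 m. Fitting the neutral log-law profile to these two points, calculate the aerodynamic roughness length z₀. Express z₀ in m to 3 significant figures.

Log law: V(z) ∝ ln(z/z₀). With r = V₁/V₂ = 3.8/4.8 = 0.79167,
r · ln(z₂/z₀) = ln(z₁/z₀) ⇒ ln z₀ = (ln z₁ − r·ln z₂)/(1 − r)
ln z₀ = (2.19722 − 0.79167×3.79324) / 0.20833 = -3.8676
z₀ = exp(-3.8676) = 0.02091 m

z₀ ≈ 0.0209 m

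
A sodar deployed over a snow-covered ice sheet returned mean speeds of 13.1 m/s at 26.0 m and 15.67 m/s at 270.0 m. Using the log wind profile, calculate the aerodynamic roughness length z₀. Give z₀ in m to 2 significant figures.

Log law: V(z) ∝ ln(z/z₀). With r = V₁/V₂ = 13.1/15.67 = 0.83599,
r · ln(z₂/z₀) = ln(z₁/z₀) ⇒ ln z₀ = (ln z₁ − r·ln z₂)/(1 − r)
ln z₀ = (3.25810 − 0.83599×5.59842) / 0.16401 = -8.6712
z₀ = exp(-8.6712) = 0.0001715 m

z₀ ≈ 0.00017 m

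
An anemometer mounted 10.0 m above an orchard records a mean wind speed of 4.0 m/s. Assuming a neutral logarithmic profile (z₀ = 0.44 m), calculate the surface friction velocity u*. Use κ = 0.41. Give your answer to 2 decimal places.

Log law: V(z) = (u*/κ) · ln(z/z₀) ⇒ u* = κ · V / ln(z/z₀)
u* = 0.41 × 4.0 / ln(10.0/0.44) = 0.41 × 4.0 / 3.1236
   = 1.6400 / 3.1236 = 0.5250 m/s

u* ≈ 0.53 m/s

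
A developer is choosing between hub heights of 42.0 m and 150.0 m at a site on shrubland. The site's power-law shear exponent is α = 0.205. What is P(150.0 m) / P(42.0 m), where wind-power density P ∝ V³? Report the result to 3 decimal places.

Speed ratio: V_B/V_A = (z_B/z_A)^α = (150.0/42.0)^0.205 = (3.5714)^0.205 = 1.29817
Power-density ratio: P_B/P_A = (V_B/V_A)³ = (1.29817)³ = 2.18775

2.188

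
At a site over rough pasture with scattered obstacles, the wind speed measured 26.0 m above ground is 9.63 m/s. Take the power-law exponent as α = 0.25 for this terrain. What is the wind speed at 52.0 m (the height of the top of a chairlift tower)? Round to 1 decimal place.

11.5 m/s

Power-law profile: V₂ = V₁ · (z₂/z₁)^α
V₂ = 9.63 × (52.0/26.0)^0.25 = 9.63 × (2.0000)^0.25
    = 9.63 × 1.1892 = 11.4521 m/s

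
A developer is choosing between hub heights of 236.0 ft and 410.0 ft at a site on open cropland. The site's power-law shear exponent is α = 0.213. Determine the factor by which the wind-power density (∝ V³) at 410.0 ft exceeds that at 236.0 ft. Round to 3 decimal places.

Speed ratio: V_B/V_A = (z_B/z_A)^α = (410.0/236.0)^0.213 = (1.7373)^0.213 = 1.12485
Power-density ratio: P_B/P_A = (V_B/V_A)³ = (1.12485)³ = 1.42324

1.423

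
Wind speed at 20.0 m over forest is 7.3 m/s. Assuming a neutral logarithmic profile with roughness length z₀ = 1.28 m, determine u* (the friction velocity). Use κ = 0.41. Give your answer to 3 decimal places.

u* ≈ 1.089 m/s

Log law: V(z) = (u*/κ) · ln(z/z₀) ⇒ u* = κ · V / ln(z/z₀)
u* = 0.41 × 7.3 / ln(20.0/1.28) = 0.41 × 7.3 / 2.7489
   = 2.9930 / 2.7489 = 1.0888 m/s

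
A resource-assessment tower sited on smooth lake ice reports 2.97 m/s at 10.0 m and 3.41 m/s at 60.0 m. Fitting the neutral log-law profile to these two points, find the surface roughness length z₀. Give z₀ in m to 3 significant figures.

z₀ ≈ 0.0000559 m

Log law: V(z) ∝ ln(z/z₀). With r = V₁/V₂ = 2.97/3.41 = 0.87097,
r · ln(z₂/z₀) = ln(z₁/z₀) ⇒ ln z₀ = (ln z₁ − r·ln z₂)/(1 − r)
ln z₀ = (2.30259 − 0.87097×4.09434) / 0.12903 = -9.7918
z₀ = exp(-9.7918) = 0.00005591 m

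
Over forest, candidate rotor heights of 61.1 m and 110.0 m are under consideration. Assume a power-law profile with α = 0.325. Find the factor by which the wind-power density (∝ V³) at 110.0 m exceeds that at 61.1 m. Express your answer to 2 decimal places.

1.77

Speed ratio: V_B/V_A = (z_B/z_A)^α = (110.0/61.1)^0.325 = (1.8003)^0.325 = 1.21057
Power-density ratio: P_B/P_A = (V_B/V_A)³ = (1.21057)³ = 1.77406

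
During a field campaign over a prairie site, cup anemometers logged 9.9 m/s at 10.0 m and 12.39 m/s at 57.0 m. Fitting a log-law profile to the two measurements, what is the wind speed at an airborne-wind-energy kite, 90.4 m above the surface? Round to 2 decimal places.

Log law: V ∝ ln(z/z₀). From the pair, with r = V₁/V₂ = 0.79903,
ln z₀ = (ln z₁ − r·ln z₂)/(1 − r) = (2.3026 − 0.79903×4.0431)/0.20097 = -4.6173 → z₀ = 0.009879 m
V₃ = V₁ · ln(z₃/z₀)/ln(z₁/z₀) = 9.9 × 9.1216/6.9199 = 13.0498 m/s

13.05 m/s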